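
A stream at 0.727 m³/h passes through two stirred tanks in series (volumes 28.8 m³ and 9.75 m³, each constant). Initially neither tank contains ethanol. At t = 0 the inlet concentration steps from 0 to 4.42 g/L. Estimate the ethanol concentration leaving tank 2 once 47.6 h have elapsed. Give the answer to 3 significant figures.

Time constants: τᵢ = Vᵢ/Q for each well-mixed tank.
τ₁ = 28.8/0.727 = 39.615 h; τ₂ = 9.75/0.727 = 13.411 h.
Tank 1: C₁ = C_in(1 − e^(−t/τ₁)). Tank 2 (τ₁ ≠ τ₂): C₂ = C_in[1 − (τ₁ e^(−t/τ₁) − τ₂ e^(−t/τ₂))/(τ₁ − τ₂)].
At t = 47.6: e^(−t/τ₁) = 0.30072, e^(−t/τ₂) = 0.028746.
C₂ = 4.42·[1 − (39.615·0.30072 − 13.411·0.028746)/(26.204)] = 4.42·0.56008 = 2.4755 g/L.

2.48 g/L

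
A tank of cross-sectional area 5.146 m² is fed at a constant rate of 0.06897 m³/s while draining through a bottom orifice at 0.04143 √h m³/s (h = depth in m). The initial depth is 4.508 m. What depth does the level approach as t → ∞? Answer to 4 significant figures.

2.771 m

A dh/dt = Q_in − 0.04143 √h. Steady state requires inflow = outflow:
Q_in = 0.04143 √h_ss ⇒ √h_ss = 0.06897/0.04143 = 1.66474.
h_ss = 1.66474² = 2.77134 m. (Since h₀ = 4.508 m > h_ss, the level will fall toward this value.)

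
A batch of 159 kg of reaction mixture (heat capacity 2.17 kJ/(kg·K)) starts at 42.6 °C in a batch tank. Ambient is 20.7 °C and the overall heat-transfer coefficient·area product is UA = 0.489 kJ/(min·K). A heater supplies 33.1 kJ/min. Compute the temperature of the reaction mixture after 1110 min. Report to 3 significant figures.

First-law balance (no shaft work): M c_p dT/dt = −UA(T − T_amb) + Q̇.
dT/dt = (T_ss − T)/τ with T_ss = T_amb + Q̇/UA = 20.7 + 33.1/0.489 = 88.389 °C, τ = M c_p/UA = 159·2.17/0.489 = 705.58 min.
T approaches T_ss exponentially: T(t) = T_ss + (T₀ − T_ss) e^(−t/τ).
T(1110) = 88.389 + (-45.789)·0.20739 = 78.893 °C.

78.9 °C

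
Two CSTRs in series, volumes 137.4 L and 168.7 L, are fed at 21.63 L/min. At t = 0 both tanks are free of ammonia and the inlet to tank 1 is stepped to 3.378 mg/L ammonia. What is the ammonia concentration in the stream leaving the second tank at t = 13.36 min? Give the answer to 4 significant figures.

Time constants: τᵢ = Vᵢ/Q for each well-mixed tank.
τ₁ = 137.4/21.63 = 6.35229 min; τ₂ = 168.7/21.63 = 7.79935 min.
Solving the cascade with C₁(0)=C₂(0)=0 gives C₂(t) = C_in[1 − (τ₁ e^(−t/τ₁) − τ₂ e^(−t/τ₂))/(τ₁ − τ₂)].
At t = 13.36: e^(−t/τ₁) = 0.122068, e^(−t/τ₂) = 0.180331.
C₂ = 3.378·[1 − (6.35229·0.122068 − 7.79935·0.180331)/(-1.44706)] = 3.378·0.563908 = 1.90488 mg/L.

1.905 mg/L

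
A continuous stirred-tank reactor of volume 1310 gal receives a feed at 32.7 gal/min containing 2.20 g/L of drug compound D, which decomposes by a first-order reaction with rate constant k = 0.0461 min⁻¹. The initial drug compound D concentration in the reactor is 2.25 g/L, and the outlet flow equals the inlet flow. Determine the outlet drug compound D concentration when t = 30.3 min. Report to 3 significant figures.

V dC/dt = Q(C_in − C) − k V C.
This is linear with rate a = Q/V + k = 0.071062 min⁻¹.
C_ss = Q C_in/(Q + kV) = 0.77279 g/L; C(t) = C_ss + (C₀ − C_ss) e^(−a t).
C(30.3) = 0.77279 + (1.4772)·e^(−0.071062·30.3) = 0.77279 + (1.4772)·0.11612 = 0.94432 g/L.

0.944 g/L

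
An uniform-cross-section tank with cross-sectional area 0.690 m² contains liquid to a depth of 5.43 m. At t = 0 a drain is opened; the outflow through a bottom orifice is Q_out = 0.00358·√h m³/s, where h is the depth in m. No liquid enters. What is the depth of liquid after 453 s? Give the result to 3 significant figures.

1.33 m

Accumulation of liquid (constant cross-section A): A dh/dt = −0.00358 √h.
Separate and integrate: 2(√h − √h₀) = −(0.00358/A) t.
√h = √5.43 − 0.00358·453/(2·0.690) = 2.3302 − 1.1752 = 1.1551.
h = 1.1551² = 1.3342 m.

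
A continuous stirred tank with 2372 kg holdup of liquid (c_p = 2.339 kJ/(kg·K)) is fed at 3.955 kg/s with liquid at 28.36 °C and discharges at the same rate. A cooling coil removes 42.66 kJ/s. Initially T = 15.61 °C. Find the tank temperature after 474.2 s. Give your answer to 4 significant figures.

Energy balance: M c_p dT/dt = ṁ c_p (T_in − T) − 42.66.
τ = M/ṁ = 599.747 s; T_ss = T_in − Q̇/(ṁ c_p) = 28.36 − 42.66/(3.955·2.339) = 23.7485 °C.
Integrating: T(t) = T_ss + (T₀ − T_ss) e^(−t/τ).
T(474.2) = 23.7485 + (-8.13848)·e^(−474.2/599.747) = 23.7485 + (-8.13848)·0.453542 = 20.0573 °C.

20.06 °C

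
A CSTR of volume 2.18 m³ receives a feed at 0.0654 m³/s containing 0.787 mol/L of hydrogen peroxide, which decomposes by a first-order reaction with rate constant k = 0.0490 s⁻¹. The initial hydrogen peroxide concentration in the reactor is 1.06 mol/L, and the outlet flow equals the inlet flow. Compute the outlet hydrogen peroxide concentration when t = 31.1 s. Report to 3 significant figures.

Accumulation = in − out − consumed: V dC/dt = Q C_in − Q C − k V C.
This is linear with rate a = Q/V + k = 0.079000 s⁻¹.
C_ss = Q C_in/(Q + kV) = 0.29886 mol/L; C(t) = C_ss + (C₀ − C_ss) e^(−a t).
C(31.1) = 0.29886 + (0.76114)·e^(−0.079000·31.1) = 0.29886 + (0.76114)·0.085700 = 0.36409 mol/L.

0.364 mol/L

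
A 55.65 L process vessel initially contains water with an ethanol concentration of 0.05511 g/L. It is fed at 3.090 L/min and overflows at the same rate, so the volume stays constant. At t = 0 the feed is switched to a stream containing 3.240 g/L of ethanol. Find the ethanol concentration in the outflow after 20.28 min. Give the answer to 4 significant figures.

2.207 g/L

Mass balance on the solute (V constant): V dC/dt = Q(C_in − C).
Rewrite as dC/dt + C/τ = C_in/τ, τ = V/Q = 18.0097 min.
Integrating: C(t) = C_in + (C₀ − C_in) e^(−t/τ).
C(20.28) = 3.240 + (0.05511 − 3.240)·e^(−20.28/18.0097) = 3.240 + (-3.18489)·0.324309 = 2.20711 g/L.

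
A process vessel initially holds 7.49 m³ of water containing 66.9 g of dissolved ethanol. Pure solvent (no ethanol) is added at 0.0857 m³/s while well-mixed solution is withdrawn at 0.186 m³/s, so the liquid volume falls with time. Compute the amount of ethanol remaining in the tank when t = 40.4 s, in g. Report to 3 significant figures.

Let m(t) be the amount of ethanol. Volume: V(t) = V₀ + (Q_in − Q_out) t = 7.49 − 0.10030 t; V(40.4) = 3.4379 m³.
Species balance (pure solvent in): dm/dt = −Q_out · m/V(t).
Separate: dm/m = −Q_out dt/V(t) ⇒ ln(m/m₀) = −(Q_out/(Q_in−Q_out)) ln(V/V₀).
m = m₀ (V₀/V)^(Q_out/(Q_in−Q_out)) = 66.9 × (7.49/3.4379)^(-1.8544) = 15.786 g.

15.8 g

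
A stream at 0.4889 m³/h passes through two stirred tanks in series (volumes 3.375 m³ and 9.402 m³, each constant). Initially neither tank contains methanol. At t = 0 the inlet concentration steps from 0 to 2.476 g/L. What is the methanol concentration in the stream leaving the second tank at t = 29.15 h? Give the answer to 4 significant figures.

Time constants: τᵢ = Vᵢ/Q for each well-mixed tank.
τ₁ = 3.375/0.4889 = 6.90325 h; τ₂ = 9.402/0.4889 = 19.2309 h.
Solving the cascade with C₁(0)=C₂(0)=0 gives C₂(t) = C_in[1 − (τ₁ e^(−t/τ₁) − τ₂ e^(−t/τ₂))/(τ₁ − τ₂)].
At t = 29.15: e^(−t/τ₁) = 0.0146598, e^(−t/τ₂) = 0.219635.
C₂ = 2.476·[1 − (6.90325·0.0146598 − 19.2309·0.219635)/(-12.3277)] = 2.476·0.665583 = 1.64798 g/L.

1.648 g/L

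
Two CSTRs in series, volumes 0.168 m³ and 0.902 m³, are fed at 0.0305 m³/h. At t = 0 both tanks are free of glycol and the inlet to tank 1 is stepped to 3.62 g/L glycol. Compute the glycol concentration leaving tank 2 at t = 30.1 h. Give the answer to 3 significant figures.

2.02 g/L

Each tank obeys Vᵢ dCᵢ/dt = Q(Cᵢ₋₁ − Cᵢ), so τᵢ = Vᵢ/Q.
τ₁ = 0.168/0.0305 = 5.5082 h; τ₂ = 0.902/0.0305 = 29.574 h.
Solving the cascade with C₁(0)=C₂(0)=0 gives C₂(t) = C_in[1 − (τ₁ e^(−t/τ₁) − τ₂ e^(−t/τ₂))/(τ₁ − τ₂)].
At t = 30.1: e^(−t/τ₁) = 0.0042341, e^(−t/τ₂) = 0.36139.
C₂ = 3.62·[1 − (5.5082·0.0042341 − 29.574·0.36139)/(-24.066)] = 3.62·0.55686 = 2.0158 g/L.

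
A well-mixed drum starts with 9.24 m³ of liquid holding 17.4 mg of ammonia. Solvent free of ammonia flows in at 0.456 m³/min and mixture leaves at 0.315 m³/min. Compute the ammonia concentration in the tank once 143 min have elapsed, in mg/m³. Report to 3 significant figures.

0.0446 mg/m³

Let m(t) be the amount of ammonia. Volume: V(t) = V₀ + (Q_in − Q_out) t = 9.24 + 0.14100 t; V(143) = 29.403 m³.
Species balance (pure solvent in): dm/dt = −Q_out · m/V(t).
Separate: dm/m = −Q_out dt/V(t) ⇒ ln(m/m₀) = −(Q_out/(Q_in−Q_out)) ln(V/V₀).
m = m₀ (V₀/V)^(Q_out/(Q_in−Q_out)) = 17.4 × (9.24/29.403)^(2.2340) = 1.3105 mg.
C = m/V = 1.3105/29.403 = 0.044572 mg/m³.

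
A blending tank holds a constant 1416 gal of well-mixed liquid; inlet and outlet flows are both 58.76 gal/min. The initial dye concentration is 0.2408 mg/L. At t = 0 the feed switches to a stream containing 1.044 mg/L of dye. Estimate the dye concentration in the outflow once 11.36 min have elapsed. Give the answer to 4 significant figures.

Transient balance on the dissolved component: V dC/dt = Q(C_in − C).
Time constant τ = V/Q = 1416/58.76 = 24.0980 min.
C approaches C_in exponentially: C(t) = C_in + (C₀ − C_in) e^(−t/τ).
C(11.36) = 1.044 + (0.2408 − 1.044)·e^(−11.36/24.0980) = 1.044 + (-0.803200)·0.624123 = 0.542704 mg/L.

0.5427 mg/L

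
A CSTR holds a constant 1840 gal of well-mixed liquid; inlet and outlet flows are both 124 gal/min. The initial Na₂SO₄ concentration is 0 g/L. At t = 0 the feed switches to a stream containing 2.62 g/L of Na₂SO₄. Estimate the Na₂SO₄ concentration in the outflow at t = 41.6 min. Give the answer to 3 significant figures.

2.46 g/L

Mass balance on the solute (V constant): V dC/dt = Q(C_in − C).
Time constant τ = V/Q = 1840/124 = 14.839 min.
Integrating: C(t) = C_in + (C₀ − C_in) e^(−t/τ).
C(41.6) = 2.62 + (0 − 2.62)·e^(−41.6/14.839) = 2.62 + (-2.6200)·0.060599 = 2.4612 g/L.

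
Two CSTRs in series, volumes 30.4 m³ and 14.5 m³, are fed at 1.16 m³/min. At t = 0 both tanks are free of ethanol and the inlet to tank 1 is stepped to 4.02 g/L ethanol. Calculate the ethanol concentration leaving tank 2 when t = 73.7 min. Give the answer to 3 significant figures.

Species balance on tank i: dCᵢ/dt = (Cᵢ₋₁ − Cᵢ)/τᵢ with τᵢ = Vᵢ/Q.
τ₁ = 30.4/1.16 = 26.207 min; τ₂ = 14.5/1.16 = 12.500 min.
Tank 1: C₁ = C_in(1 − e^(−t/τ₁)). Tank 2 (τ₁ ≠ τ₂): C₂ = C_in[1 − (τ₁ e^(−t/τ₁) − τ₂ e^(−t/τ₂))/(τ₁ − τ₂)].
At t = 73.7: e^(−t/τ₁) = 0.060070, e^(−t/τ₂) = 0.0027504.
C₂ = 4.02·[1 − (26.207·0.060070 − 12.500·0.0027504)/(13.707)] = 4.02·0.88766 = 3.5684 g/L.

3.57 g/L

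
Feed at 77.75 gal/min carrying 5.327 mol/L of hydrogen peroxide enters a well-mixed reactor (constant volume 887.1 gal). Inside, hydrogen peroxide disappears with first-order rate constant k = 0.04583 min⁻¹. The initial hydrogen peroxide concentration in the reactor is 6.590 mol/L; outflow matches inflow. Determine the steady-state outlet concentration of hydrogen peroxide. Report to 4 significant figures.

3.498 mol/L

Species balance: V dC/dt = Q C_in − Q C − k V C.
At steady state: 0 = Q C_in − (Q + kV) C_ss, so C_ss = Q C_in/(Q + kV).
C_ss = 77.75·5.327/(77.75 + 0.04583·887.1) = 414.174/118.406 = 3.49792 mol/L.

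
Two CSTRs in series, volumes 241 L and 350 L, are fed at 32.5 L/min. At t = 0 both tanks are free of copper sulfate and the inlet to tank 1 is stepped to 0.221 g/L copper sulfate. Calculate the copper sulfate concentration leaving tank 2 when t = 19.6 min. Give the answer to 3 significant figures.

0.141 g/L

Time constants: τᵢ = Vᵢ/Q for each well-mixed tank.
τ₁ = 241/32.5 = 7.4154 min; τ₂ = 350/32.5 = 10.769 min.
Tank 1: C₁ = C_in(1 − e^(−t/τ₁)). Tank 2 (τ₁ ≠ τ₂): C₂ = C_in[1 − (τ₁ e^(−t/τ₁) − τ₂ e^(−t/τ₂))/(τ₁ − τ₂)].
At t = 19.6: e^(−t/τ₁) = 0.071137, e^(−t/τ₂) = 0.16203.
C₂ = 0.221·[1 − (7.4154·0.071137 − 10.769·0.16203)/(-3.3538)] = 0.221·0.63702 = 0.14078 g/L.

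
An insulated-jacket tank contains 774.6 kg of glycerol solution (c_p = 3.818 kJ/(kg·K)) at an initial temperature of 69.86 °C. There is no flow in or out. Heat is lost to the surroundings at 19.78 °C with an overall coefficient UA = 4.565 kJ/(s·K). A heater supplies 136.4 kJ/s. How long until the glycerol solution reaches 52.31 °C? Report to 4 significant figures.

1316 s

Lumped-capacitance energy balance: M c_p dT/dt = UA(T_amb − T) + Q̇.
τ = M c_p/UA = 647.847 s; T_ss = T_amb + Q̇/UA = 19.78 + 136.4/4.565 = 49.6595 °C.
T(t) = T_ss + (T₀ − T_ss)e^(−t/τ); set T = 52.31:
t = −τ ln[(T − T_ss)/(T₀ − T_ss)] = −647.847 · ln(0.131209) = 1315.76 s.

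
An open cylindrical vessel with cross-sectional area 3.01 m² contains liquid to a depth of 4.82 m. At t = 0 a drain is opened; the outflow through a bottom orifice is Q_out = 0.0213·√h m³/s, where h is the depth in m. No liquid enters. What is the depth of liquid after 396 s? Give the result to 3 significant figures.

A dh/dt = −Q_out = −0.0213 √h.
This is separable: 2 d(√h)/dt = −0.0213/A, so √h = √h₀ − (0.0213/(2A)) t.
√h = √4.82 − 0.0213·396/(2·3.01) = 2.1954 − 1.4011 = 0.79432.
h = 0.79432² = 0.63094 m.

0.631 m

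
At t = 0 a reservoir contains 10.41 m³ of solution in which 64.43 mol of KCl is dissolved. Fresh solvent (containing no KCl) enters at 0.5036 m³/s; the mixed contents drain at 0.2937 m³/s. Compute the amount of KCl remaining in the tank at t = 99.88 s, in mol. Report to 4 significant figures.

13.76 mol

Let m(t) be the amount of KCl. Volume: V(t) = V₀ + (Q_in − Q_out) t = 10.41 + 0.209900 t; V(99.88) = 31.3748 m³.
No KCl enters, so dm/dt = −Q_out · (m/V).
Separate: dm/m = −Q_out dt/V(t) ⇒ ln(m/m₀) = −(Q_out/(Q_in−Q_out)) ln(V/V₀).
m = m₀ (V₀/V)^(Q_out/(Q_in−Q_out)) = 64.43 × (10.41/31.3748)^(1.39924) = 13.7617 mol.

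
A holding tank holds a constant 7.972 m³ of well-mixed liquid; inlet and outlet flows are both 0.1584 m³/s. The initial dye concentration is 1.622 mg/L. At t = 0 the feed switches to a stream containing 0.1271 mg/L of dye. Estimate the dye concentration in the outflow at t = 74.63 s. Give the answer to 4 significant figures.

Accumulation = in − out for the solute gives V dC/dt = Q(C_in − C).
Rewrite as dC/dt + C/τ = C_in/τ, τ = V/Q = 50.3283 s.
Solution: C(t) = C_in + (C₀ − C_in) e^(−t/τ).
C(74.63) = 0.1271 + (1.622 − 0.1271)·e^(−74.63/50.3283) = 0.1271 + (1.49490)·0.226987 = 0.466422 mg/L.

0.4664 mg/L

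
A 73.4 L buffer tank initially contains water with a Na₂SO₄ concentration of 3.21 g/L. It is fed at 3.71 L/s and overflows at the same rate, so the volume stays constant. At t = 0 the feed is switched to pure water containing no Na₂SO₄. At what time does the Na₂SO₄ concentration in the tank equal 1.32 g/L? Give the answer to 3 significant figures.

Species balance on the tank: V dC/dt = Q(C_in − C), so τ = V/Q = 19.784 s.
C(t) = C_in + (C₀ − C_in) e^(−t/τ). Set C = 1.32 and solve for t:
e^(−t/τ) = (C − C_in)/(C₀ − C_in) = (1.32 − 0)/(3.21 − 0) = 0.41121
t = −τ ln(…) = 19.784 × 0.88864 = 17.581 s.

17.6 s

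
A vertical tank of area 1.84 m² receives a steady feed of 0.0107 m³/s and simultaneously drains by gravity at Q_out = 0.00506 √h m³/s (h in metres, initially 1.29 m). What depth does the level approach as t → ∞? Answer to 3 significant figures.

A dh/dt = Q_in − 0.00506 √h. Steady state requires inflow = outflow:
Q_in = 0.00506 √h_ss ⇒ √h_ss = 0.0107/0.00506 = 2.1146.
h_ss = 2.1146² = 4.4716 m. (Since h₀ = 1.29 m < h_ss, the level will rise toward this value.)

4.47 m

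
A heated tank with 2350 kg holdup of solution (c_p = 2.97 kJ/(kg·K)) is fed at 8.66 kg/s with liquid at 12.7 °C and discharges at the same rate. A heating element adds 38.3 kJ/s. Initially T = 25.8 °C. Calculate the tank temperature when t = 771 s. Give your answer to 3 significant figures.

14.9 °C

Heat balance on the well-mixed liquid: M c_p dT/dt = ṁ c_p (T_in − T) + 38.3.
τ = M/ṁ = 271.36 s; T_ss = T_in + Q̇/(ṁ c_p) = 12.7 + 38.3/(8.66·2.97) = 14.189 °C.
Integrating: T(t) = T_ss + (T₀ − T_ss) e^(−t/τ).
T(771) = 14.189 + (11.611)·e^(−771/271.36) = 14.189 + (11.611)·0.058355 = 14.867 °C.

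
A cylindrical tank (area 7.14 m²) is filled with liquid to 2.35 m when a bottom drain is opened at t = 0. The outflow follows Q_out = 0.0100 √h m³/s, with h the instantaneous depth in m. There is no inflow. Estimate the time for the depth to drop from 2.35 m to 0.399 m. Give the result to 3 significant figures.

1290 s

With no inflow, A dh/dt = −0.0100 √h.
This is separable: 2 d(√h)/dt = −0.0100/A, so √h = √h₀ − (0.0100/(2A)) t.
t = 2A(√h₀ − √h)/0.0100 = 2·7.14·(√2.35 − √0.399)/0.0100
  = 14.280 × (1.5330 − 0.63166) / 0.0100 = 1287.1 s.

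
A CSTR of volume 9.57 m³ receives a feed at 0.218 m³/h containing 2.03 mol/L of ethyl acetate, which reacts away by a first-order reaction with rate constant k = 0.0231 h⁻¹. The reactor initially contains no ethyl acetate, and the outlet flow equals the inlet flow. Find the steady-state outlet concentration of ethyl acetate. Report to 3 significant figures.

Accumulation = in − out − consumed: V dC/dt = Q C_in − Q C − k V C.
At steady state: 0 = Q C_in − (Q + kV) C_ss, so C_ss = Q C_in/(Q + kV).
C_ss = 0.218·2.03/(0.218 + 0.0231·9.57) = 0.44254/0.43907 = 1.0079 mol/L.

1.01 mol/L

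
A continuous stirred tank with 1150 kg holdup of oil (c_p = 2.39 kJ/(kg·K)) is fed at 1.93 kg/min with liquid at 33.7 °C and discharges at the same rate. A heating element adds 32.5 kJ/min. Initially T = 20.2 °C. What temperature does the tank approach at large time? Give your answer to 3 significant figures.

40.7 °C

M c_p dT/dt = ṁ c_p (T_in − T) + Q̇.
At steady state dT/dt = 0 ⇒ T_ss = T_in + Q̇/(ṁ c_p) = 33.7 + 32.5/(1.93·2.39) = 40.746 °C.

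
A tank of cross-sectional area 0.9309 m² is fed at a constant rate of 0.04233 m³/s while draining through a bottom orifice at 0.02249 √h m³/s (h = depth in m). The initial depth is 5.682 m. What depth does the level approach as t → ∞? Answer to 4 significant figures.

Level balance: A dh/dt = 0.04233 − 0.02249 √h. Setting dh/dt = 0:
Q_in = 0.02249 √h_ss ⇒ √h_ss = 0.04233/0.02249 = 1.88217.
h_ss = 1.88217² = 3.54256 m. (Since h₀ = 5.682 m > h_ss, the level will fall toward this value.)

3.543 m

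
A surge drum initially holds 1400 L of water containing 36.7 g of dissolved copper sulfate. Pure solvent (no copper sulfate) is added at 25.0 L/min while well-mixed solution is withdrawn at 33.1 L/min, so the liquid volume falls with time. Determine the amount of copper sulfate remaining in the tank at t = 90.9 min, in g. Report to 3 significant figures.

1.74 g

Let m(t) be the amount of copper sulfate. Volume: V(t) = V₀ + (Q_in − Q_out) t = 1400 − 8.1000 t; V(90.9) = 663.71 L.
Solute balance: dm/dt = 0 − Q_out C = −Q_out m/V(t).
Separate: dm/m = −Q_out dt/V(t) ⇒ ln(m/m₀) = −(Q_out/(Q_in−Q_out)) ln(V/V₀).
m = m₀ (V₀/V)^(Q_out/(Q_in−Q_out)) = 36.7 × (1400/663.71)^(-4.0864) = 1.7380 g.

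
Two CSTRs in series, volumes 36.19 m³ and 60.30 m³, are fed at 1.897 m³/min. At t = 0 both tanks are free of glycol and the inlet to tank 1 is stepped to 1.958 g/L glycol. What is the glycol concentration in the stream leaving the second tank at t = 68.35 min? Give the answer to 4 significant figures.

Time constants: τᵢ = Vᵢ/Q for each well-mixed tank.
τ₁ = 36.19/1.897 = 19.0775 min; τ₂ = 60.30/1.897 = 31.7870 min.
Solving the cascade with C₁(0)=C₂(0)=0 gives C₂(t) = C_in[1 − (τ₁ e^(−t/τ₁) − τ₂ e^(−t/τ₂))/(τ₁ − τ₂)].
At t = 68.35: e^(−t/τ₁) = 0.0277990, e^(−t/τ₂) = 0.116455.
C₂ = 1.958·[1 − (19.0775·0.0277990 − 31.7870·0.116455)/(-12.7095)] = 1.958·0.750468 = 1.46942 g/L.

1.469 g/L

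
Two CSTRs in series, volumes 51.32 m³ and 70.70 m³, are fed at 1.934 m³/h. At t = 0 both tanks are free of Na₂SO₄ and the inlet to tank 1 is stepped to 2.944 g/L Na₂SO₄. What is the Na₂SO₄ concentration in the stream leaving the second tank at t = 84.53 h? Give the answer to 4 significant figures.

2.203 g/L

Species balance on tank i: dCᵢ/dt = (Cᵢ₋₁ − Cᵢ)/τᵢ with τᵢ = Vᵢ/Q.
τ₁ = 51.32/1.934 = 26.5357 h; τ₂ = 70.70/1.934 = 36.5564 h.
Tank 1: C₁ = C_in(1 − e^(−t/τ₁)). Tank 2 (τ₁ ≠ τ₂): C₂ = C_in[1 − (τ₁ e^(−t/τ₁) − τ₂ e^(−t/τ₂))/(τ₁ − τ₂)].
At t = 84.53: e^(−t/τ₁) = 0.0413566, e^(−t/τ₂) = 0.0990312.
C₂ = 2.944·[1 − (26.5357·0.0413566 − 36.5564·0.0990312)/(-10.0207)] = 2.944·0.748241 = 2.20282 g/L.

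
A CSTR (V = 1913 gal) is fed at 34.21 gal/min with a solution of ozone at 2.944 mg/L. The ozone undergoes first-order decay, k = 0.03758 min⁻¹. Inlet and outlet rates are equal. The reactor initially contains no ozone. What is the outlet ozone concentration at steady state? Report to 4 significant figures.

0.9492 mg/L

Species balance: V dC/dt = Q C_in − Q C − k V C.
At steady state: 0 = Q C_in − (Q + kV) C_ss, so C_ss = Q C_in/(Q + kV).
C_ss = 34.21·2.944/(34.21 + 0.03758·1913) = 100.714/106.101 = 0.949234 mg/L.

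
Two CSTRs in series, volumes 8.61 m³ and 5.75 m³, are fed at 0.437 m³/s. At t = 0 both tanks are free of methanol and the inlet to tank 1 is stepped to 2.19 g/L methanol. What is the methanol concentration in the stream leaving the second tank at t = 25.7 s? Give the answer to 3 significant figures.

1.03 g/L

Species balance on tank i: dCᵢ/dt = (Cᵢ₋₁ − Cᵢ)/τᵢ with τᵢ = Vᵢ/Q.
τ₁ = 8.61/0.437 = 19.703 s; τ₂ = 5.75/0.437 = 13.158 s.
Solving the cascade with C₁(0)=C₂(0)=0 gives C₂(t) = C_in[1 − (τ₁ e^(−t/τ₁) − τ₂ e^(−t/τ₂))/(τ₁ − τ₂)].
At t = 25.7: e^(−t/τ₁) = 0.27133, e^(−t/τ₂) = 0.14182.
C₂ = 2.19·[1 − (19.703·0.27133 − 13.158·0.14182)/(6.5446)] = 2.19·0.46828 = 1.0255 g/L.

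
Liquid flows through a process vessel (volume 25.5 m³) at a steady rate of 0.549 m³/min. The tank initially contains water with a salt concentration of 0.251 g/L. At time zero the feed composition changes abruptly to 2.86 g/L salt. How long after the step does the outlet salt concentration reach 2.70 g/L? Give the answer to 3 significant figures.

130 min

Species balance: V dC/dt = Q(C_in − C) ⇒ τ = V/Q = 46.448 min.
C(t) = C_in + (C₀ − C_in) e^(−t/τ). Set C = 2.70 and solve for t:
e^(−t/τ) = (C − C_in)/(C₀ − C_in) = (2.70 − 2.86)/(0.251 − 2.86) = 0.061326
t = −τ ln(…) = 46.448 × 2.7915 = 129.66 min.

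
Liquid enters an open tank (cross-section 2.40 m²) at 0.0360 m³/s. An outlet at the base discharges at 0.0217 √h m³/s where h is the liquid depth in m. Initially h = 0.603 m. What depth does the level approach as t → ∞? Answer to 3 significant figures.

2.75 m

Level balance: A dh/dt = 0.0360 − 0.0217 √h. Setting dh/dt = 0:
Q_in = 0.0217 √h_ss ⇒ √h_ss = 0.0360/0.0217 = 1.6590.
h_ss = 1.6590² = 2.7522 m. (Since h₀ = 0.603 m < h_ss, the level will rise toward this value.)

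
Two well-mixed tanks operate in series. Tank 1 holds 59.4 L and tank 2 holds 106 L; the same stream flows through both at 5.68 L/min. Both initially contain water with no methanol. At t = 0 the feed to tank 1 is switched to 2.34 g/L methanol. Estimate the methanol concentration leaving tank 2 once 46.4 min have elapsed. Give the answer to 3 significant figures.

Species balance on tank i: dCᵢ/dt = (Cᵢ₋₁ − Cᵢ)/τᵢ with τᵢ = Vᵢ/Q.
τ₁ = 59.4/5.68 = 10.458 min; τ₂ = 106/5.68 = 18.662 min.
Tank 1: C₁ = C_in(1 − e^(−t/τ₁)). Tank 2 (τ₁ ≠ τ₂): C₂ = C_in[1 − (τ₁ e^(−t/τ₁) − τ₂ e^(−t/τ₂))/(τ₁ − τ₂)].
At t = 46.4: e^(−t/τ₁) = 0.011833, e^(−t/τ₂) = 0.083214.
C₂ = 2.34·[1 − (10.458·0.011833 − 18.662·0.083214)/(-8.2042)] = 2.34·0.82580 = 1.9324 g/L.

1.93 g/L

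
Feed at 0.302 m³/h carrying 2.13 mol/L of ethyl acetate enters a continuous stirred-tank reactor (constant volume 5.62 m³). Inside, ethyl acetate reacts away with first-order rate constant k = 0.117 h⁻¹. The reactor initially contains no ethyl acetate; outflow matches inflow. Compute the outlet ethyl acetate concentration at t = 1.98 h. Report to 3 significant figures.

Accumulation = in − out − consumed: V dC/dt = Q C_in − Q C − k V C.
This is linear with rate a = Q/V + k = 0.17074 h⁻¹.
C_ss = Q C_in/(Q + kV) = 0.67038 mol/L; C(t) = C_ss + (C₀ − C_ss) e^(−a t).
C(1.98) = 0.67038 + (-0.67038)·e^(−0.17074·1.98) = 0.67038 + (-0.67038)·0.71315 = 0.19230 mol/L.

0.192 mol/L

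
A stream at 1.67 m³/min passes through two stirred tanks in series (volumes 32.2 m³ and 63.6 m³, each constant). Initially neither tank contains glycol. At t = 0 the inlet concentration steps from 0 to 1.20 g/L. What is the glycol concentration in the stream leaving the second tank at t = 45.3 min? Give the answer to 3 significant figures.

Time constants: τᵢ = Vᵢ/Q for each well-mixed tank.
τ₁ = 32.2/1.67 = 19.281 min; τ₂ = 63.6/1.67 = 38.084 min.
Solving the cascade with C₁(0)=C₂(0)=0 gives C₂(t) = C_in[1 − (τ₁ e^(−t/τ₁) − τ₂ e^(−t/τ₂))/(τ₁ − τ₂)].
At t = 45.3: e^(−t/τ₁) = 0.095425, e^(−t/τ₂) = 0.30438.
C₂ = 1.20·[1 − (19.281·0.095425 − 38.084·0.30438)/(-18.802)] = 1.20·0.48134 = 0.57761 g/L.

0.578 g/L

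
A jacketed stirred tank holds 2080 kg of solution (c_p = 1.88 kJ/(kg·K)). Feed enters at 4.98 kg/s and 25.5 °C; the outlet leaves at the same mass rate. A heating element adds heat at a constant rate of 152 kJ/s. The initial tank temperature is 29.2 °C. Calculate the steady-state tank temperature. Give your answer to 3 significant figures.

M c_p dT/dt = ṁ c_p (T_in − T) + Q̇.
At steady state dT/dt = 0 ⇒ T_ss = T_in + Q̇/(ṁ c_p) = 25.5 + 152/(4.98·1.88) = 41.735 °C.

41.7 °C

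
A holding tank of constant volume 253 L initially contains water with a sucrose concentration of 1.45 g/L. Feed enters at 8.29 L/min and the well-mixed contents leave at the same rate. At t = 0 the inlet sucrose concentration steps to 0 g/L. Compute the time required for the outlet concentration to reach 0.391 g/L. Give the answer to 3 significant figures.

Species balance: V dC/dt = Q(C_in − C) ⇒ τ = V/Q = 30.519 min.
C(t) = C_in + (C₀ − C_in) e^(−t/τ). Set C = 0.391 and solve for t:
e^(−t/τ) = (C − C_in)/(C₀ − C_in) = (0.391 − 0)/(1.45 − 0) = 0.26966
t = −τ ln(…) = 30.519 × 1.3106 = 39.998 min.

40.0 min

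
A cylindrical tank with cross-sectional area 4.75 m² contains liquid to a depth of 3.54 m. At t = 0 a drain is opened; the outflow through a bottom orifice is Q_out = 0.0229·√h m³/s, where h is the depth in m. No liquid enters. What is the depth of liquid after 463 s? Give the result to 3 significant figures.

With no inflow, A dh/dt = −0.0229 √h.
Separate and integrate: 2(√h − √h₀) = −(0.0229/A) t.
√h = √3.54 − 0.0229·463/(2·4.75) = 1.8815 − 1.1161 = 0.76542.
h = 0.76542² = 0.58586 m.

0.586 m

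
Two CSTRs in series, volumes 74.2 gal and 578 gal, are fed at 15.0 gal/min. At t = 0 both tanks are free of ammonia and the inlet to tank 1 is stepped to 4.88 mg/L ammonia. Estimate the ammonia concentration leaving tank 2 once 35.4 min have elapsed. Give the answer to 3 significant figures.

2.65 mg/L

Time constants: τᵢ = Vᵢ/Q for each well-mixed tank.
τ₁ = 74.2/15.0 = 4.9467 min; τ₂ = 578/15.0 = 38.533 min.
Tank 1: C₁ = C_in(1 − e^(−t/τ₁)). Tank 2 (τ₁ ≠ τ₂): C₂ = C_in[1 − (τ₁ e^(−t/τ₁) − τ₂ e^(−t/τ₂))/(τ₁ − τ₂)].
At t = 35.4: e^(−t/τ₁) = 0.00077991, e^(−t/τ₂) = 0.39904.
C₂ = 4.88·[1 − (4.9467·0.00077991 − 38.533·0.39904)/(-33.587)] = 4.88·0.54230 = 2.6464 mg/L.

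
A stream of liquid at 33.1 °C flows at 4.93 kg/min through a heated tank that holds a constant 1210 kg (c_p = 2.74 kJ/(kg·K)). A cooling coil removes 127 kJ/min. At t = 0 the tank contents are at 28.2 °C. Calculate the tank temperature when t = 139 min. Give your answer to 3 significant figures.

M c_p dT/dt = ṁ c_p (T_in − T) − Q̇.
Rearrange: dT/dt = (T_ss − T)/τ with τ = M/ṁ = 245.44 min and T_ss = T_in − Q̇/(ṁ c_p) = 23.698 °C.
Solution: T(t) = T_ss + (T₀ − T_ss) e^(−t/τ).
T(139) = 23.698 + (4.5017)·e^(−139/245.44) = 23.698 + (4.5017)·0.56760 = 26.253 °C.

26.3 °C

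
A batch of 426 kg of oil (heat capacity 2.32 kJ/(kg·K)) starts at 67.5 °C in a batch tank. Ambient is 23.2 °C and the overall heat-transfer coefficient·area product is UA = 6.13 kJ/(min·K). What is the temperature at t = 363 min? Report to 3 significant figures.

First-law balance (no shaft work): M c_p dT/dt = −UA(T − T_amb).
dT/dt = (T_ss − T)/τ with T_ss = T_amb = 23.200 °C, τ = M c_p/UA = 426·2.32/6.13 = 161.23 min.
Solution: T(t) = T_ss + (T₀ − T_ss) e^(−t/τ).
T(363) = 23.200 + (44.300)·0.10524 = 27.862 °C.

27.9 °C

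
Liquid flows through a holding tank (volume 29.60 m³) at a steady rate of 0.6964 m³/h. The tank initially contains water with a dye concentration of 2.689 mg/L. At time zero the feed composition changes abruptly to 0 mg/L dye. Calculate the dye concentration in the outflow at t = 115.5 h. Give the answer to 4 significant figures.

Transient balance on the dissolved component: V dC/dt = Q(C_in − C).
Time constant τ = V/Q = 29.60/0.6964 = 42.5043 h.
Solution: C(t) = C_in + (C₀ − C_in) e^(−t/τ).
C(115.5) = 0 + (2.689 − 0)·e^(−115.5/42.5043) = 0 + (2.68900)·0.0660481 = 0.177603 mg/L.

0.1776 mg/L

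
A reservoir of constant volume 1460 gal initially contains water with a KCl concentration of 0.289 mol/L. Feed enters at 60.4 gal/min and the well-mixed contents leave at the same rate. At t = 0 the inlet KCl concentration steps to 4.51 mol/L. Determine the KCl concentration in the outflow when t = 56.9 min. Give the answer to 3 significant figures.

Transient balance on the dissolved component: V dC/dt = Q(C_in − C).
Time constant τ = V/Q = 1460/60.4 = 24.172 min.
C approaches C_in exponentially: C(t) = C_in + (C₀ − C_in) e^(−t/τ).
C(56.9) = 4.51 + (0.289 − 4.51)·e^(−56.9/24.172) = 4.51 + (-4.2210)·0.094994 = 4.1090 mol/L.

4.11 mol/L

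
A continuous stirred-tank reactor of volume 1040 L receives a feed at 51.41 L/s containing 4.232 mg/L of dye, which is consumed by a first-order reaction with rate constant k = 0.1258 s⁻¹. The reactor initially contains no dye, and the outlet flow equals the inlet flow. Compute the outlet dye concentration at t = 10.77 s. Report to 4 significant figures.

Species balance: V dC/dt = Q C_in − Q C − k V C.
This is linear with rate a = Q/V + k = 0.175233 s⁻¹.
C_ss = Q C_in/(Q + kV) = 1.19384 mg/L; C(t) = C_ss + (C₀ − C_ss) e^(−a t).
C(10.77) = 1.19384 + (-1.19384)·e^(−0.175233·10.77) = 1.19384 + (-1.19384)·0.151487 = 1.01299 mg/L.

1.013 mg/L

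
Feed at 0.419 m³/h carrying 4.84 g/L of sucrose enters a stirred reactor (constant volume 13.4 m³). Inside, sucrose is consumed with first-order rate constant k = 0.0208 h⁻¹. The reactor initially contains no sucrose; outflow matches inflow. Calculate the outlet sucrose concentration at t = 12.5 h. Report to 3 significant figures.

Species balance: V dC/dt = Q C_in − Q C − k V C.
dC/dt = (Q/V) C_in − (Q/V + k) C; effective rate a = Q/V + k = 0.031269 + 0.0208 = 0.052069 h⁻¹.
C_ss = Q C_in/(Q + kV) = 2.9066 g/L; C(t) = C_ss + (C₀ − C_ss) e^(−a t).
C(12.5) = 2.9066 + (-2.9066)·e^(−0.052069·12.5) = 2.9066 + (-2.9066)·0.52160 = 1.3905 g/L.

1.39 g/L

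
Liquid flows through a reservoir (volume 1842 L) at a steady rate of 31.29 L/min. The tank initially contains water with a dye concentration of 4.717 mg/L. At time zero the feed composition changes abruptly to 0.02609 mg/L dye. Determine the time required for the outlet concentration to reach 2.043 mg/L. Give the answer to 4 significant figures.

49.69 min

Species balance: V dC/dt = Q(C_in − C) ⇒ τ = V/Q = 58.8686 min.
C(t) = C_in + (C₀ − C_in) e^(−t/τ). Set C = 2.043 and solve for t:
e^(−t/τ) = (C − C_in)/(C₀ − C_in) = (2.043 − 0.02609)/(4.717 − 0.02609) = 0.429961
t = −τ ln(…) = 58.8686 × 0.844060 = 49.6887 min.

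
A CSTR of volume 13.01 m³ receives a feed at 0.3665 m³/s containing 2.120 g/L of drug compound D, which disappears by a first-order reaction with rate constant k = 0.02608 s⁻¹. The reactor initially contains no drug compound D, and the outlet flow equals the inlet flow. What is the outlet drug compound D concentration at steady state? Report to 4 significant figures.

V dC/dt = Q(C_in − C) − k V C.
At steady state: 0 = Q C_in − (Q + kV) C_ss, so C_ss = Q C_in/(Q + kV).
C_ss = 0.3665·2.120/(0.3665 + 0.02608·13.01) = 0.776980/0.705801 = 1.10085 g/L.

1.101 g/L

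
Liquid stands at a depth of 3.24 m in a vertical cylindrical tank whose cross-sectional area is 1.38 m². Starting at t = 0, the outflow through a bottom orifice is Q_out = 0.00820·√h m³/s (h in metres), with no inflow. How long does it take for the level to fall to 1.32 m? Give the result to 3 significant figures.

With no inflow, A dh/dt = −0.00820 √h.
∫ h^(−1/2) dh = −(0.00820/A) ∫ dt, giving 2√h = 2√h₀ − (0.00820/A) t.
t = 2A(√h₀ − √h)/0.00820 = 2·1.38·(√3.24 − √1.32)/0.00820
  = 2.7600 × (1.8000 − 1.1489) / 0.00820 = 219.15 s.

219 s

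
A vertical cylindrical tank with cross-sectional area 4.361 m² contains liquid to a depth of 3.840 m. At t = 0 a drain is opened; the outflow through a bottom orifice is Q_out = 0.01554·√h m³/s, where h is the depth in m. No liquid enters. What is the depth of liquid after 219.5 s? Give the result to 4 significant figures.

Volume balance on the tank: A dh/dt = −0.01554 √h.
Separate and integrate: 2(√h − √h₀) = −(0.01554/A) t.
√h = √3.840 − 0.01554·219.5/(2·4.361) = 1.95959 − 0.391083 = 1.56851.
h = 1.56851² = 2.46022 m.

2.460 m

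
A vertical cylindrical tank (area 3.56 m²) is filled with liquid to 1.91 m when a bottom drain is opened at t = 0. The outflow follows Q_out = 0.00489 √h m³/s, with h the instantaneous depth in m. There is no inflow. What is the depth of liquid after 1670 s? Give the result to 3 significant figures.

0.0553 m

With no inflow, A dh/dt = −0.00489 √h.
Separate and integrate: 2(√h − √h₀) = −(0.00489/A) t.
√h = √1.91 − 0.00489·1670/(2·3.56) = 1.3820 − 1.1470 = 0.23508.
h = 0.23508² = 0.055260 m.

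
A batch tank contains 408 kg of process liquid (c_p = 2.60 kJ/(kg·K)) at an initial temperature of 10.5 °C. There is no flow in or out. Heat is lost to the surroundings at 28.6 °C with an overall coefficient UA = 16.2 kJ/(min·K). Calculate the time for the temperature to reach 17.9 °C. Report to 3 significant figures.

M c_p dT/dt = −UA(T − T_amb).
τ = M c_p/UA = 65.481 min; T_ss = T_amb = 28.600 °C.
T(t) = T_ss + (T₀ − T_ss)e^(−t/τ); set T = 17.9:
t = −τ ln[(T − T_ss)/(T₀ − T_ss)] = −65.481 · ln(0.59116) = 34.422 min.

34.4 min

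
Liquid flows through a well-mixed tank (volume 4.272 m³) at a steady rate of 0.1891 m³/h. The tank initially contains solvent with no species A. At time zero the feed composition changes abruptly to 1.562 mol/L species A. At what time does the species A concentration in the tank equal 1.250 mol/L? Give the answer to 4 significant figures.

Species balance: V dC/dt = Q(C_in − C) ⇒ τ = V/Q = 22.5912 h.
C(t) = C_in + (C₀ − C_in) e^(−t/τ). Set C = 1.250 and solve for t:
e^(−t/τ) = (C − C_in)/(C₀ − C_in) = (1.250 − 1.562)/(0 − 1.562) = 0.199744
t = −τ ln(…) = 22.5912 × 1.61072 = 36.3881 h.

36.39 h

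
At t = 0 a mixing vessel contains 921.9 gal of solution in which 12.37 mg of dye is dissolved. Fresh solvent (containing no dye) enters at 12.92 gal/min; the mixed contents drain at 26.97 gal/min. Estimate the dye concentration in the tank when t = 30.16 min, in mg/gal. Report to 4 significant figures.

0.007618 mg/gal

Total volume: dV/dt = Q_in − Q_out = -14.0500 gal/min, so V(t) = 921.9 − 14.0500 t and V(30.16) = 498.152 gal.
Species balance (pure solvent in): dm/dt = −Q_out · m/V(t).
dm/m = −Q_out dt/(V₀ − 14.0500 t); integrating gives ln(m/m₀) = −(Q_out/(Q_in−Q_out)) ln(V/V₀).
m = m₀ (V₀/V)^(Q_out/(Q_in−Q_out)) = 12.37 × (921.9/498.152)^(-1.91957) = 3.79512 mg.
C = m/V = 3.79512/498.152 = 0.00761840 mg/gal.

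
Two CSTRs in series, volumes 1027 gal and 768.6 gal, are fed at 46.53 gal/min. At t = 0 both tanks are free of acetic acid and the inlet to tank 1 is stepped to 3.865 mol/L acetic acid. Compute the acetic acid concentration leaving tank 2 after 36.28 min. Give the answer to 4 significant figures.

Species balance on tank i: dCᵢ/dt = (Cᵢ₋₁ − Cᵢ)/τᵢ with τᵢ = Vᵢ/Q.
τ₁ = 1027/46.53 = 22.0718 min; τ₂ = 768.6/46.53 = 16.5184 min.
Tank 1: C₁ = C_in(1 − e^(−t/τ₁)). Tank 2 (τ₁ ≠ τ₂): C₂ = C_in[1 − (τ₁ e^(−t/τ₁) − τ₂ e^(−t/τ₂))/(τ₁ − τ₂)].
At t = 36.28: e^(−t/τ₁) = 0.193258, e^(−t/τ₂) = 0.111209.
C₂ = 3.865·[1 − (22.0718·0.193258 − 16.5184·0.111209)/(5.55341)] = 3.865·0.562690 = 2.17480 mol/L.

2.175 mol/L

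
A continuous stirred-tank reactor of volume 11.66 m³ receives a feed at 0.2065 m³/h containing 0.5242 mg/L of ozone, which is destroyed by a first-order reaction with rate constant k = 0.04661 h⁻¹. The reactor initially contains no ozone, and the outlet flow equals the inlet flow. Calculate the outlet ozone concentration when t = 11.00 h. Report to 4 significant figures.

V dC/dt = Q(C_in − C) − k V C.
dC/dt = (Q/V) C_in − (Q/V + k) C; effective rate a = Q/V + k = 0.0177101 + 0.04661 = 0.0643201 h⁻¹.
C_ss = Q C_in/(Q + kV) = 0.144335 mg/L; C(t) = C_ss + (C₀ − C_ss) e^(−a t).
C(11.00) = 0.144335 + (-0.144335)·e^(−0.0643201·11.00) = 0.144335 + (-0.144335)·0.492864 = 0.0731974 mg/L.

0.07320 mg/L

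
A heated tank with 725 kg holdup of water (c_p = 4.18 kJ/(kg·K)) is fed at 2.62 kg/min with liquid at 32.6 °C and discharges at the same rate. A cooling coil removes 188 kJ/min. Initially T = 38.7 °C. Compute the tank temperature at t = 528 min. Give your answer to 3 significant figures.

18.9 °C

M c_p dT/dt = ṁ c_p (T_in − T) − Q̇.
τ = M/ṁ = 276.72 min; T_ss = T_in − Q̇/(ṁ c_p) = 32.6 − 188/(2.62·4.18) = 15.434 °C.
This is linear first-order; T(t) = T_ss + (T₀ − T_ss) e^(−t/τ).
T(528) = 15.434 + (23.266)·e^(−528/276.72) = 15.434 + (23.266)·0.14836 = 18.885 °C.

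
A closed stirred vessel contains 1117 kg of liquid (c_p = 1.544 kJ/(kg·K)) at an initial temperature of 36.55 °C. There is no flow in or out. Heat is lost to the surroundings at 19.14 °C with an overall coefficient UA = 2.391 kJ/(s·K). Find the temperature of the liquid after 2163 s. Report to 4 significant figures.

M c_p dT/dt = −UA(T − T_amb).
dT/dt = (T_ss − T)/τ with T_ss = T_amb = 19.1400 °C, τ = M c_p/UA = 1117·1.544/2.391 = 721.308 s.
T approaches T_ss exponentially: T(t) = T_ss + (T₀ − T_ss) e^(−t/τ).
T(2163) = 19.1400 + (17.4100)·0.0498509 = 20.0079 °C.

20.01 °C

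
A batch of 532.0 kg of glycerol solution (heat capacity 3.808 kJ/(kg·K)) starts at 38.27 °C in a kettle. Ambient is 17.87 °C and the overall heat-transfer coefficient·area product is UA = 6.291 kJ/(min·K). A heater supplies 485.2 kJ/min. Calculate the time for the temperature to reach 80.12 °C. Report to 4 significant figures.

Lumped-capacitance energy balance: M c_p dT/dt = UA(T_amb − T) + Q̇.
τ = M c_p/UA = 322.024 min; T_ss = T_amb + Q̇/UA = 17.87 + 485.2/6.291 = 94.9961 °C.
T(t) = T_ss + (T₀ − T_ss)e^(−t/τ); set T = 80.12:
t = −τ ln[(T − T_ss)/(T₀ − T_ss)] = −322.024 · ln(0.262244) = 431.024 min.

431.0 min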